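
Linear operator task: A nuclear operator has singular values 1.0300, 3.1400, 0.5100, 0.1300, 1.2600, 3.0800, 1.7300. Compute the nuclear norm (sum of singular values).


The nuclear norm is the sum of all singular values.
||T||_1 = 1.0300 + 3.1400 + 0.5100 + 0.1300 + 1.2600 + 3.0800 + 1.7300
= 10.8800

10.8800


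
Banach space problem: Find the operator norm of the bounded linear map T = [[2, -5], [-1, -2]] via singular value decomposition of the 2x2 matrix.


A^T A = [[5, -8], [-8, 29]]
trace(A^T A) = 34, det(A^T A) = 81
discriminant = 34^2 - 4*81 = 832
Largest eigenvalue of A^T A = (trace + sqrt(disc))/2 = 31.4222
||T|| = sqrt(31.4222) = 5.6056

5.6056


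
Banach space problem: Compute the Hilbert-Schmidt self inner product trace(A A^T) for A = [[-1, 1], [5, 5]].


trace(A * A^T) = sum of squares of all entries
= (-1)^2 + 1^2 + 5^2 + 5^2
= 1 + 1 + 25 + 25
= 52

52


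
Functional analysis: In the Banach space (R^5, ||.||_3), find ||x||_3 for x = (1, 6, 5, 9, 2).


The l^3 norm = (sum |x_i|^3)^(1/3)
Sum of 3th powers = 1 + 216 + 125 + 729 + 8 = 1079
||x||_3 = (1079)^(1/3) = 10.2567

10.2567


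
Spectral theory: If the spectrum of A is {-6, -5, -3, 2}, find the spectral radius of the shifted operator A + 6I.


Spectrum of A + 6I = {0, 1, 3, 8}
Spectral radius = max |lambda| over the shifted spectrum
= max(0, 1, 3, 8) = 8

8


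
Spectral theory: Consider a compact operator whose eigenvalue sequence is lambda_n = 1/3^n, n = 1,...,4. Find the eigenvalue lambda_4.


The eigenvalue formula gives lambda_4 = 1/3^4
= 1/81
= 0.0123

0.0123


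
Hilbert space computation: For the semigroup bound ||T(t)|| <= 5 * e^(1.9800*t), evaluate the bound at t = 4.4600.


||T(4.4600)|| <= 5 * exp(1.9800 * 4.4600)
= 5 * exp(8.8308)
= 5 * 6841.7580
= 34208.7902

34208.7902


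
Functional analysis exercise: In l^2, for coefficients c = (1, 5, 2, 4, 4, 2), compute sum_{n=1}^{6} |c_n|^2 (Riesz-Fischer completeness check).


sum |c_n|^2 = 1^2 + 5^2 + 2^2 + 4^2 + 4^2 + 2^2
= 1 + 25 + 4 + 16 + 16 + 4
= 66

66


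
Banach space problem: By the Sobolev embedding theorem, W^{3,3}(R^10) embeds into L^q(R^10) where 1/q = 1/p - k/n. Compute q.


Using the Sobolev embedding formula: 1/q = 1/p - k/n
1/q = 1/3 - 3/10 = 1/30
q = 1/(1/30) = 30

30.0000


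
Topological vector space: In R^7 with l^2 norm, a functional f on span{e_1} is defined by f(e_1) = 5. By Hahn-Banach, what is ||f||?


The norm of f is given by ||f|| = sup_{||x||=1} |f(x)|.
On span{e_1}, ||e_1|| = 1, so ||f|| = |f(e_1)| / ||e_1||
= |5| / 1 = 5.0000

5.0000


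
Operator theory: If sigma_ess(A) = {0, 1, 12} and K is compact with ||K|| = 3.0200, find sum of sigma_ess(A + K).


By Weyl's theorem, the essential spectrum is invariant under compact perturbations.
sigma_ess(A + K) = sigma_ess(A) = {0, 1, 12}
Sum = 0 + 1 + 12 = 13

13


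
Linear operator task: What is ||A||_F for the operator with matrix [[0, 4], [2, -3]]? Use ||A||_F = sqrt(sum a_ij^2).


||A||_F^2 = sum a_ij^2
= 0^2 + 4^2 + 2^2 + (-3)^2
= 0 + 16 + 4 + 9 = 29
||A||_F = sqrt(29) = 5.3852

5.3852


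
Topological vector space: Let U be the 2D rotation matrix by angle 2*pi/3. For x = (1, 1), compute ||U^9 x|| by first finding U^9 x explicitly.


U is a rotation by theta = 2*pi/3
U^9 = rotation by 9*theta = 18*pi/3 = 0*pi/3 (mod 2*pi)
cos(0*pi/3) = 1.0000, sin(0*pi/3) = 0.0000
U^9 x = (1.0000 * 1 - 0.0000 * 1, 0.0000 * 1 + 1.0000 * 1)
= (1.0000, 1.0000)
||U^9 x|| = sqrt(1.0000^2 + 1.0000^2) = sqrt(2.0000) = 1.4142

1.4142


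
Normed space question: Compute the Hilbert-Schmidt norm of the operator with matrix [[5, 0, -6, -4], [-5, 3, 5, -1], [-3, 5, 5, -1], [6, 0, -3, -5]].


The Hilbert-Schmidt norm is sqrt(sum of squares of all entries).
Sum of squares = 5^2 + 0^2 + (-6)^2 + (-4)^2 + (-5)^2 + 3^2 + 5^2 + (-1)^2 + (-3)^2 + 5^2 + 5^2 + (-1)^2 + 6^2 + 0^2 + (-3)^2 + (-5)^2
= 25 + 0 + 36 + 16 + 25 + 9 + 25 + 1 + 9 + 25 + 25 + 1 + 36 + 0 + 9 + 25 = 267
||T||_HS = sqrt(267) = 16.3401

16.3401


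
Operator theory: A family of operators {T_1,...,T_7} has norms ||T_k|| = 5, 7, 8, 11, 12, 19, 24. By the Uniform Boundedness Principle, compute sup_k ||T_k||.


By the Uniform Boundedness Principle, the supremum of norms is finite.
sup_k ||T_k|| = max(5, 7, 8, 11, 12, 19, 24) = 24

24


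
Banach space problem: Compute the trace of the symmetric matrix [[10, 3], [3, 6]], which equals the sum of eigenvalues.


For a self-adjoint (symmetric) matrix, the eigenvalues are real.
The sum of eigenvalues equals the trace of the matrix.
trace = 10 + 6 = 16

16


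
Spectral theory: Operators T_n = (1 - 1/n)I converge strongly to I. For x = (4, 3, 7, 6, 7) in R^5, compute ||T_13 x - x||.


T_13 x - x = (1 - 1/13)x - x = -x/13
||x|| = sqrt(159) = 12.6095
||T_13 x - x|| = ||x||/13 = 12.6095/13 = 0.9700

0.9700


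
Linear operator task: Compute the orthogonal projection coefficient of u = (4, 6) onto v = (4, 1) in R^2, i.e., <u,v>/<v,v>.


Computing <u,v> = 4*4 + 6*1 = 22
Computing <v,v> = 4^2 + 1^2 = 17
Projection coefficient = 22/17 = 1.2941

1.2941


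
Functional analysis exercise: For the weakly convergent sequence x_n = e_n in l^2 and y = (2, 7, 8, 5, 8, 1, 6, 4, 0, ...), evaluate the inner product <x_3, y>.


x_3 = e_3 is the standard basis vector with 1 in position 3.
<x_3, y> = y_3 = 8
As n -> infinity, <x_n, y> -> 0, confirming weak convergence of (x_n) to 0.

8


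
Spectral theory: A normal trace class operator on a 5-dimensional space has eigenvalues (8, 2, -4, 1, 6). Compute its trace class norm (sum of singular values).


For a normal operator, singular values equal |eigenvalues|.
Trace norm = sum |lambda_i| = 8 + 2 + 4 + 1 + 6
= 21

21


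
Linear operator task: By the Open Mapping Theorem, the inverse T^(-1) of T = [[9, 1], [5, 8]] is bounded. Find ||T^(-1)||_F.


det(T) = 9*8 - 1*5 = 67
T^(-1) = (1/67) * [[8, -1], [-5, 9]] = [[0.1194, -0.0149], [-0.0746, 0.1343]]
||T^(-1)||_F^2 = 0.1194^2 + (-0.0149)^2 + (-0.0746)^2 + 0.1343^2 = 0.0381
||T^(-1)||_F = sqrt(0.0381) = 0.1952

0.1952


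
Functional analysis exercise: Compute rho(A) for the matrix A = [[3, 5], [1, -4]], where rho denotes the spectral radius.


For a 2x2 matrix, eigenvalues satisfy lambda^2 - (trace)*lambda + det = 0
trace = 3 + -4 = -1
det = 3*-4 - 5*1 = -17
discriminant = (-1)^2 - 4*(-17) = 69
spectral radius = max |eigenvalue| = 4.6533

4.6533


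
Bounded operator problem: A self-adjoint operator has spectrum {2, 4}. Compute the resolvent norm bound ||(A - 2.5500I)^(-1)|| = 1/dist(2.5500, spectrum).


dist(2.5500, {2, 4}) = min(|2.5500 - 2|, |2.5500 - 4|)
= min(0.5500, 1.4500) = 0.5500
Resolvent bound = 1/0.5500 = 1.8182

1.8182


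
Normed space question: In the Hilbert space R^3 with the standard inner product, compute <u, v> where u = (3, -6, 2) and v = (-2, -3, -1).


Computing the standard inner product <u, v> = sum u_i * v_i
= 3*-2 + -6*-3 + 2*-1
= -6 + 18 + -2
= 10

10


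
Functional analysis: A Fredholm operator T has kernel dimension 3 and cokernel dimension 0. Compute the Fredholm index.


The Fredholm index is defined as ind(T) = dim(ker T) - dim(coker T)
= 3 - 0
= 3

3


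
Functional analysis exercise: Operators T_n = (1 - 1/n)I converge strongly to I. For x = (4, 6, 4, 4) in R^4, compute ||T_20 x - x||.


T_20 x - x = (1 - 1/20)x - x = -x/20
||x|| = sqrt(84) = 9.1652
||T_20 x - x|| = ||x||/20 = 9.1652/20 = 0.4583

0.4583


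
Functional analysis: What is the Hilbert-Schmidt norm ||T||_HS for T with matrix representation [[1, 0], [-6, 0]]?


The Hilbert-Schmidt norm is sqrt(sum of squares of all entries).
Sum of squares = 1^2 + 0^2 + (-6)^2 + 0^2
= 1 + 0 + 36 + 0 = 37
||T||_HS = sqrt(37) = 6.0828

6.0828


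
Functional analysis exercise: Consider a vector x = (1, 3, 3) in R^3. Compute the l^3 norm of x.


The l^3 norm = (sum |x_i|^3)^(1/3)
Sum of 3th powers = 1 + 27 + 27 = 55
||x||_3 = (55)^(1/3) = 3.8030

3.8030


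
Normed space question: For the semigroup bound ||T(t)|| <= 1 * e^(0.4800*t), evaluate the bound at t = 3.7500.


||T(3.7500)|| <= 1 * exp(0.4800 * 3.7500)
= 1 * exp(1.8000)
= 1 * 6.0496
= 6.0496

6.0496


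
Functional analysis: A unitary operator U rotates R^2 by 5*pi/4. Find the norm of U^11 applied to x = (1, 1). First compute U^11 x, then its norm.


U is a rotation by theta = 5*pi/4
U^11 = rotation by 11*theta = 55*pi/4 = 7*pi/4 (mod 2*pi)
cos(7*pi/4) = 0.7071, sin(7*pi/4) = -0.7071
U^11 x = (0.7071 * 1 - -0.7071 * 1, -0.7071 * 1 + 0.7071 * 1)
= (1.4142, 0.0000)
||U^11 x|| = sqrt(1.4142^2 + 0.0000^2) = sqrt(2.0000) = 1.4142

1.4142


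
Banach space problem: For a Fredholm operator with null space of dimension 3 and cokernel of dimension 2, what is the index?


The Fredholm index is defined as ind(T) = dim(ker T) - dim(coker T)
= 3 - 2
= 1

1


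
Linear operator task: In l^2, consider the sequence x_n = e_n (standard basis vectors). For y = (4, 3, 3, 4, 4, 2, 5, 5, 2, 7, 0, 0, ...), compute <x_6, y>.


x_6 = e_6 is the standard basis vector with 1 in position 6.
<x_6, y> = y_6 = 2
As n -> infinity, <x_n, y> -> 0, confirming weak convergence of (x_n) to 0.

2


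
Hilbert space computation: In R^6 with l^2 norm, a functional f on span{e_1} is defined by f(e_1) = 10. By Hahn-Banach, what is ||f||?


The norm of f is given by ||f|| = sup_{||x||=1} |f(x)|.
On span{e_1}, ||e_1|| = 1, so ||f|| = |f(e_1)| / ||e_1||
= |10| / 1 = 10.0000

10.0000


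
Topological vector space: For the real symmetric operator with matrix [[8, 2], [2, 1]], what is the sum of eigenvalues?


For a self-adjoint (symmetric) matrix, the eigenvalues are real.
The sum of eigenvalues equals the trace of the matrix.
trace = 8 + 1 = 9

9


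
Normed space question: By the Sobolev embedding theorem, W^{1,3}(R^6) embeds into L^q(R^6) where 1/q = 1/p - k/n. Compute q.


Using the Sobolev embedding formula: 1/q = 1/p - k/n
1/q = 1/3 - 1/6 = 1/6
q = 1/(1/6) = 6

6.0000


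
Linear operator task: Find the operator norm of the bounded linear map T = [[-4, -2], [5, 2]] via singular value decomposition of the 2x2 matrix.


A^T A = [[41, 18], [18, 8]]
trace(A^T A) = 49, det(A^T A) = 4
discriminant = 49^2 - 4*4 = 2385
Largest eigenvalue of A^T A = (trace + sqrt(disc))/2 = 48.9182
||T|| = sqrt(48.9182) = 6.9942

6.9942


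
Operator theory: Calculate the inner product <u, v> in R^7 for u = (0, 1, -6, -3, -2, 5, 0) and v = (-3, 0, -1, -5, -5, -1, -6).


Computing the standard inner product <u, v> = sum u_i * v_i
= 0*-3 + 1*0 + -6*-1 + -3*-5 + -2*-5 + 5*-1 + 0*-6
= 0 + 0 + 6 + 15 + 10 + -5 + 0
= 26

26


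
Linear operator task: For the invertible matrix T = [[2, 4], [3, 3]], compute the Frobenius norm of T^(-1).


det(T) = 2*3 - 4*3 = -6
T^(-1) = (1/-6) * [[3, -4], [-3, 2]] = [[-0.5000, 0.6667], [0.5000, -0.3333]]
||T^(-1)||_F^2 = (-0.5000)^2 + 0.6667^2 + 0.5000^2 + (-0.3333)^2 = 1.0556
||T^(-1)||_F = sqrt(1.0556) = 1.0274

1.0274


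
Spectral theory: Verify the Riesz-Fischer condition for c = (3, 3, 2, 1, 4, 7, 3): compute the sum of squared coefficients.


sum |c_n|^2 = 3^2 + 3^2 + 2^2 + 1^2 + 4^2 + 7^2 + 3^2
= 9 + 9 + 4 + 1 + 16 + 49 + 9
= 97

97


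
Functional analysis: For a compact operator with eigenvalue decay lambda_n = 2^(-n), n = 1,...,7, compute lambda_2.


The eigenvalue formula gives lambda_2 = 1/2^2
= 1/4
= 0.2500

0.2500


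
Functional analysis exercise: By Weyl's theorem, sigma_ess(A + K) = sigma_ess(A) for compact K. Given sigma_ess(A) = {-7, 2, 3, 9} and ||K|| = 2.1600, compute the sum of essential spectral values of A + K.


By Weyl's theorem, the essential spectrum is invariant under compact perturbations.
sigma_ess(A + K) = sigma_ess(A) = {-7, 2, 3, 9}
Sum = -7 + 2 + 3 + 9 = 7

7


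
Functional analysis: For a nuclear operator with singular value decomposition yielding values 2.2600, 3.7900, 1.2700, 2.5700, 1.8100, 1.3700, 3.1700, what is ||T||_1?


The nuclear norm is the sum of all singular values.
||T||_1 = 2.2600 + 3.7900 + 1.2700 + 2.5700 + 1.8100 + 1.3700 + 3.1700
= 16.2400

16.2400


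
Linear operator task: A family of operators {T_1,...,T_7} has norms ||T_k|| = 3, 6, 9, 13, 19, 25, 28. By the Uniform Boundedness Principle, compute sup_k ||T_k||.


By the Uniform Boundedness Principle, the supremum of norms is finite.
sup_k ||T_k|| = max(3, 6, 9, 13, 19, 25, 28) = 28

28


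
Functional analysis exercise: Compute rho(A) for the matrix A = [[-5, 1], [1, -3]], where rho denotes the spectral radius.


For a 2x2 matrix, eigenvalues satisfy lambda^2 - (trace)*lambda + det = 0
trace = -5 + -3 = -8
det = -5*-3 - 1*1 = 14
discriminant = (-8)^2 - 4*(14) = 8
spectral radius = max |eigenvalue| = 5.4142

5.4142


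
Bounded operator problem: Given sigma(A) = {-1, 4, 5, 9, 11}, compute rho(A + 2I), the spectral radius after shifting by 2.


Spectrum of A + 2I = {1, 6, 7, 11, 13}
Spectral radius = max |lambda| over the shifted spectrum
= max(1, 6, 7, 11, 13) = 13

13


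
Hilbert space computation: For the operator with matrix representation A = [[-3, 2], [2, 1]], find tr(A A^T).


trace(A * A^T) = sum of squares of all entries
= (-3)^2 + 2^2 + 2^2 + 1^2
= 9 + 4 + 4 + 1
= 18

18


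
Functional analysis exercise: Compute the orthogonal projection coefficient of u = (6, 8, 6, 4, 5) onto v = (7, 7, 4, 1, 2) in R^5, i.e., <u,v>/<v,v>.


Computing <u,v> = 6*7 + 8*7 + 6*4 + 4*1 + 5*2 = 136
Computing <v,v> = 7^2 + 7^2 + 4^2 + 1^2 + 2^2 = 119
Projection coefficient = 136/119 = 1.1429

1.1429


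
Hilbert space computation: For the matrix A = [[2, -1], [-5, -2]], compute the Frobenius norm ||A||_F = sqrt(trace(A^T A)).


||A||_F^2 = sum a_ij^2
= 2^2 + (-1)^2 + (-5)^2 + (-2)^2
= 4 + 1 + 25 + 4 = 34
||A||_F = sqrt(34) = 5.8310

5.8310


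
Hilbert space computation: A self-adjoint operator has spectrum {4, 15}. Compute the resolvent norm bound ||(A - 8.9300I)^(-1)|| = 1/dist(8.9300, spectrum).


dist(8.9300, {4, 15}) = min(|8.9300 - 4|, |8.9300 - 15|)
= min(4.9300, 6.0700) = 4.9300
Resolvent bound = 1/4.9300 = 0.2028

0.2028


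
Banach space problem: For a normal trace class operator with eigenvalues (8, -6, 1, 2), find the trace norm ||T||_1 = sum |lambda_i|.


For a normal operator, singular values equal |eigenvalues|.
Trace norm = sum |lambda_i| = 8 + 6 + 1 + 2
= 17

17


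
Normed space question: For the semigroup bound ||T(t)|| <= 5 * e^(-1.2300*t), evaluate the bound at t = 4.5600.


||T(4.5600)|| <= 5 * exp(-1.2300 * 4.5600)
= 5 * exp(-5.6088)
= 5 * 0.0037
= 0.0183

0.0183


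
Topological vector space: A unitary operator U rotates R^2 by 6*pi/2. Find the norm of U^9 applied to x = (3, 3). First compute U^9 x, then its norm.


U is a rotation by theta = 6*pi/2
U^9 = rotation by 9*theta = 54*pi/2 = 2*pi/2 (mod 2*pi)
cos(2*pi/2) = -1.0000, sin(2*pi/2) = 0.0000
U^9 x = (-1.0000 * 3 - 0.0000 * 3, 0.0000 * 3 + -1.0000 * 3)
= (-3.0000, -3.0000)
||U^9 x|| = sqrt((-3.0000)^2 + (-3.0000)^2) = sqrt(18.0000) = 4.2426

4.2426


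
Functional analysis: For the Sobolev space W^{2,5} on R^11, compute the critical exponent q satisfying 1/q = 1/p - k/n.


Using the Sobolev embedding formula: 1/q = 1/p - k/n
1/q = 1/5 - 2/11 = 1/55
q = 1/(1/55) = 55

55.0000


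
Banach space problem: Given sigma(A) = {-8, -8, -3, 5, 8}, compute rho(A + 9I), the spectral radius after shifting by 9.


Spectrum of A + 9I = {1, 1, 6, 14, 17}
Spectral radius = max |lambda| over the shifted spectrum
= max(1, 1, 6, 14, 17) = 17

17


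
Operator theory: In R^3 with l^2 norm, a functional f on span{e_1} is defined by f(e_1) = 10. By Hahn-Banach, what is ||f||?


The norm of f is given by ||f|| = sup_{||x||=1} |f(x)|.
On span{e_1}, ||e_1|| = 1, so ||f|| = |f(e_1)| / ||e_1||
= |10| / 1 = 10.0000

10.0000


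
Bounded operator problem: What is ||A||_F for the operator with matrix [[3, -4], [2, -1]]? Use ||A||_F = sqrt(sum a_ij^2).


||A||_F^2 = sum a_ij^2
= 3^2 + (-4)^2 + 2^2 + (-1)^2
= 9 + 16 + 4 + 1 = 30
||A||_F = sqrt(30) = 5.4772

5.4772


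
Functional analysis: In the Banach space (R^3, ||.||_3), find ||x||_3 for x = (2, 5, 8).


The l^3 norm = (sum |x_i|^3)^(1/3)
Sum of 3th powers = 8 + 125 + 512 = 645
||x||_3 = (645)^(1/3) = 8.6401

8.6401


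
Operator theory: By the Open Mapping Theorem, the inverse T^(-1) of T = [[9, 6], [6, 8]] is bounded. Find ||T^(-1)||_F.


det(T) = 9*8 - 6*6 = 36
T^(-1) = (1/36) * [[8, -6], [-6, 9]] = [[0.2222, -0.1667], [-0.1667, 0.2500]]
||T^(-1)||_F^2 = 0.2222^2 + (-0.1667)^2 + (-0.1667)^2 + 0.2500^2 = 0.1674
||T^(-1)||_F = sqrt(0.1674) = 0.4092

0.4092


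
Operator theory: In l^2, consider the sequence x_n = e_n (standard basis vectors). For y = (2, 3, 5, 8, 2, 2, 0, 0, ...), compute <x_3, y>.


x_3 = e_3 is the standard basis vector with 1 in position 3.
<x_3, y> = y_3 = 5
As n -> infinity, <x_n, y> -> 0, confirming weak convergence of (x_n) to 0.

5


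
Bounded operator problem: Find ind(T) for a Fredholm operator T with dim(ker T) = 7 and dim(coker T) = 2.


The Fredholm index is defined as ind(T) = dim(ker T) - dim(coker T)
= 7 - 2
= 5

5


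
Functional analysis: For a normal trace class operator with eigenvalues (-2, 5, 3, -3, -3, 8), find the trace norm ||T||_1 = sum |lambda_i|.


For a normal operator, singular values equal |eigenvalues|.
Trace norm = sum |lambda_i| = 2 + 5 + 3 + 3 + 3 + 8
= 24

24


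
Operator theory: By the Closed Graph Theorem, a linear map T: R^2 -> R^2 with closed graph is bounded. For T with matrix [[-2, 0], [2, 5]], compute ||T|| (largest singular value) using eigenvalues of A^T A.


A^T A = [[8, 10], [10, 25]]
trace(A^T A) = 33, det(A^T A) = 100
discriminant = 33^2 - 4*100 = 689
Largest eigenvalue of A^T A = (trace + sqrt(disc))/2 = 29.6244
||T|| = sqrt(29.6244) = 5.4428

5.4428


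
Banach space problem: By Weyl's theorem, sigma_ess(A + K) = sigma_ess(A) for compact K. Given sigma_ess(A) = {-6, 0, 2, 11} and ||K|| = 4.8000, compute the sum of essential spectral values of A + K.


By Weyl's theorem, the essential spectrum is invariant under compact perturbations.
sigma_ess(A + K) = sigma_ess(A) = {-6, 0, 2, 11}
Sum = -6 + 0 + 2 + 11 = 7

7


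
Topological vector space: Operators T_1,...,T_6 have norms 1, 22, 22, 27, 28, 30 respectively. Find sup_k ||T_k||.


By the Uniform Boundedness Principle, the supremum of norms is finite.
sup_k ||T_k|| = max(1, 22, 22, 27, 28, 30) = 30

30


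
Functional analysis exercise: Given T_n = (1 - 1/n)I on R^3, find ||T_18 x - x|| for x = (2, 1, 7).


T_18 x - x = (1 - 1/18)x - x = -x/18
||x|| = sqrt(54) = 7.3485
||T_18 x - x|| = ||x||/18 = 7.3485/18 = 0.4082

0.4082


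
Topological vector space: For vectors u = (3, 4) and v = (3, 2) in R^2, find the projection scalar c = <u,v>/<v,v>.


Computing <u,v> = 3*3 + 4*2 = 17
Computing <v,v> = 3^2 + 2^2 = 13
Projection coefficient = 17/13 = 1.3077

1.3077


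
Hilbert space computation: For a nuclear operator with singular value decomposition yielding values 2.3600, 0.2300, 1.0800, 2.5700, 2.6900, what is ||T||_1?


The nuclear norm is the sum of all singular values.
||T||_1 = 2.3600 + 0.2300 + 1.0800 + 2.5700 + 2.6900
= 8.9300

8.9300


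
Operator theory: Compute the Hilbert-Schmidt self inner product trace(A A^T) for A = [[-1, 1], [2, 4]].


trace(A * A^T) = sum of squares of all entries
= (-1)^2 + 1^2 + 2^2 + 4^2
= 1 + 1 + 4 + 16
= 22

22


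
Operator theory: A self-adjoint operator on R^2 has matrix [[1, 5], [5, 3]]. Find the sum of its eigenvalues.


For a self-adjoint (symmetric) matrix, the eigenvalues are real.
The sum of eigenvalues equals the trace of the matrix.
trace = 1 + 3 = 4

4


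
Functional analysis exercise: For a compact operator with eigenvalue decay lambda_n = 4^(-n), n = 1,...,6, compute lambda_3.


The eigenvalue formula gives lambda_3 = 1/4^3
= 1/64
= 0.0156

0.0156


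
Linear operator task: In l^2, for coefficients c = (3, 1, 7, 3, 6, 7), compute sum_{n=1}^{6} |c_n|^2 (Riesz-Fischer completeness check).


sum |c_n|^2 = 3^2 + 1^2 + 7^2 + 3^2 + 6^2 + 7^2
= 9 + 1 + 49 + 9 + 36 + 49
= 153

153


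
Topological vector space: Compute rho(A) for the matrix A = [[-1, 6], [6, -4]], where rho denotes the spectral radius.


For a 2x2 matrix, eigenvalues satisfy lambda^2 - (trace)*lambda + det = 0
trace = -1 + -4 = -5
det = -1*-4 - 6*6 = -32
discriminant = (-5)^2 - 4*(-32) = 153
spectral radius = max |eigenvalue| = 8.6847

8.6847


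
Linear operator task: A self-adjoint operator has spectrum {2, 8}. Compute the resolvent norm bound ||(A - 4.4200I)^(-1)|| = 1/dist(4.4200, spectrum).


dist(4.4200, {2, 8}) = min(|4.4200 - 2|, |4.4200 - 8|)
= min(2.4200, 3.5800) = 2.4200
Resolvent bound = 1/2.4200 = 0.4132

0.4132


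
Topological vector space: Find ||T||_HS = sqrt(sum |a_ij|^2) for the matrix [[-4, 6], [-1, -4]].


The Hilbert-Schmidt norm is sqrt(sum of squares of all entries).
Sum of squares = (-4)^2 + 6^2 + (-1)^2 + (-4)^2
= 16 + 36 + 1 + 16 = 69
||T||_HS = sqrt(69) = 8.3066

8.3066


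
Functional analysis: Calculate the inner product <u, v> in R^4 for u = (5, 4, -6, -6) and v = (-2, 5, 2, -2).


Computing the standard inner product <u, v> = sum u_i * v_i
= 5*-2 + 4*5 + -6*2 + -6*-2
= -10 + 20 + -12 + 12
= 10

10


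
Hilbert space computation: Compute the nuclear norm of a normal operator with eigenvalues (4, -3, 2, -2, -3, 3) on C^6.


For a normal operator, singular values equal |eigenvalues|.
Trace norm = sum |lambda_i| = 4 + 3 + 2 + 2 + 3 + 3
= 17

17


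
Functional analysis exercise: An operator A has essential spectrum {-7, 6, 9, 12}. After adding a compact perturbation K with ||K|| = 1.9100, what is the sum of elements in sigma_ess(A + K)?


By Weyl's theorem, the essential spectrum is invariant under compact perturbations.
sigma_ess(A + K) = sigma_ess(A) = {-7, 6, 9, 12}
Sum = -7 + 6 + 9 + 12 = 20

20


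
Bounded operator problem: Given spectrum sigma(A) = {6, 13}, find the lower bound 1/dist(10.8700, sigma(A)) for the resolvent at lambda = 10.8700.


dist(10.8700, {6, 13}) = min(|10.8700 - 6|, |10.8700 - 13|)
= min(4.8700, 2.1300) = 2.1300
Resolvent bound = 1/2.1300 = 0.4695

0.4695


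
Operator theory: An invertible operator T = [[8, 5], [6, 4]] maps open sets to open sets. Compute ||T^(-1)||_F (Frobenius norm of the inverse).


det(T) = 8*4 - 5*6 = 2
T^(-1) = (1/2) * [[4, -5], [-6, 8]] = [[2.0000, -2.5000], [-3.0000, 4.0000]]
||T^(-1)||_F^2 = 2.0000^2 + (-2.5000)^2 + (-3.0000)^2 + 4.0000^2 = 35.2500
||T^(-1)||_F = sqrt(35.2500) = 5.9372

5.9372


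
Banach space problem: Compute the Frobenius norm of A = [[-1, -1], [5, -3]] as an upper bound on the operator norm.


||A||_F^2 = sum a_ij^2
= (-1)^2 + (-1)^2 + 5^2 + (-3)^2
= 1 + 1 + 25 + 9 = 36
||A||_F = sqrt(36) = 6.0000

6.0000


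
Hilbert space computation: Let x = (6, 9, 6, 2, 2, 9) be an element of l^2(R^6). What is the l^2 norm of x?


The l^2 norm = (sum |x_i|^2)^(1/2)
Sum of 2th powers = 36 + 81 + 36 + 4 + 4 + 81 = 242
||x||_2 = (242)^(1/2) = 15.5563

15.5563


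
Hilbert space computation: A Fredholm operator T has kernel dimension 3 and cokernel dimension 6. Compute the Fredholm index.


The Fredholm index is defined as ind(T) = dim(ker T) - dim(coker T)
= 3 - 6
= -3

-3


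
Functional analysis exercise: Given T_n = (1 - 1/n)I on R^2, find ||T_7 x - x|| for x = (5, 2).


T_7 x - x = (1 - 1/7)x - x = -x/7
||x|| = sqrt(29) = 5.3852
||T_7 x - x|| = ||x||/7 = 5.3852/7 = 0.7693

0.7693


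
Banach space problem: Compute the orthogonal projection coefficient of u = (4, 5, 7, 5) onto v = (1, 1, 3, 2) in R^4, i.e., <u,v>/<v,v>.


Computing <u,v> = 4*1 + 5*1 + 7*3 + 5*2 = 40
Computing <v,v> = 1^2 + 1^2 + 3^2 + 2^2 = 15
Projection coefficient = 40/15 = 2.6667

2.6667


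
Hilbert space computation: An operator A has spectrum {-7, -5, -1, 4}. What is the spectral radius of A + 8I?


Spectrum of A + 8I = {1, 3, 7, 12}
Spectral radius = max |lambda| over the shifted spectrum
= max(1, 3, 7, 12) = 12

12


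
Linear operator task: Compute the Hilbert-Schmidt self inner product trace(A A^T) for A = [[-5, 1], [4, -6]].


trace(A * A^T) = sum of squares of all entries
= (-5)^2 + 1^2 + 4^2 + (-6)^2
= 25 + 1 + 16 + 36
= 78

78


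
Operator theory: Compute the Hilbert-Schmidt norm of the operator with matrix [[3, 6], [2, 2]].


The Hilbert-Schmidt norm is sqrt(sum of squares of all entries).
Sum of squares = 3^2 + 6^2 + 2^2 + 2^2
= 9 + 36 + 4 + 4 = 53
||T||_HS = sqrt(53) = 7.2801

7.2801


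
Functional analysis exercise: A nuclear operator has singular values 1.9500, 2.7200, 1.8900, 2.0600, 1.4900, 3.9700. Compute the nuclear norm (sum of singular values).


The nuclear norm is the sum of all singular values.
||T||_1 = 1.9500 + 2.7200 + 1.8900 + 2.0600 + 1.4900 + 3.9700
= 14.0800

14.0800


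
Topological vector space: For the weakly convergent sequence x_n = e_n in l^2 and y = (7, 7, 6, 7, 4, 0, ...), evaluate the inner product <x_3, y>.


x_3 = e_3 is the standard basis vector with 1 in position 3.
<x_3, y> = y_3 = 6
As n -> infinity, <x_n, y> -> 0, confirming weak convergence of (x_n) to 0.

6


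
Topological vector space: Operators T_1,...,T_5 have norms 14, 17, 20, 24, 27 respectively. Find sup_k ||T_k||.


By the Uniform Boundedness Principle, the supremum of norms is finite.
sup_k ||T_k|| = max(14, 17, 20, 24, 27) = 27

27


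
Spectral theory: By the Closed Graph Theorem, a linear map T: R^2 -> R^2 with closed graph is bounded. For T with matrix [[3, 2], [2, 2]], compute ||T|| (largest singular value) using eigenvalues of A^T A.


A^T A = [[13, 10], [10, 8]]
trace(A^T A) = 21, det(A^T A) = 4
discriminant = 21^2 - 4*4 = 425
Largest eigenvalue of A^T A = (trace + sqrt(disc))/2 = 20.8078
||T|| = sqrt(20.8078) = 4.5616

4.5616


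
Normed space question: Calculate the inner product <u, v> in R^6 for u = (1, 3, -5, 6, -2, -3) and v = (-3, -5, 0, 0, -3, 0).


Computing the standard inner product <u, v> = sum u_i * v_i
= 1*-3 + 3*-5 + -5*0 + 6*0 + -2*-3 + -3*0
= -3 + -15 + 0 + 0 + 6 + 0
= -12

-12


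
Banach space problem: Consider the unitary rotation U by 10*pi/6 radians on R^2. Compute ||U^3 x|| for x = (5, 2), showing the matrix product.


U is a rotation by theta = 10*pi/6
U^3 = rotation by 3*theta = 30*pi/6 = 6*pi/6 (mod 2*pi)
cos(6*pi/6) = -1.0000, sin(6*pi/6) = 0.0000
U^3 x = (-1.0000 * 5 - 0.0000 * 2, 0.0000 * 5 + -1.0000 * 2)
= (-5.0000, -2.0000)
||U^3 x|| = sqrt((-5.0000)^2 + (-2.0000)^2) = sqrt(29.0000) = 5.3852

5.3852


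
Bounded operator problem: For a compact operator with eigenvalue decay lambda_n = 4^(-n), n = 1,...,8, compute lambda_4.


The eigenvalue formula gives lambda_4 = 1/4^4
= 1/256
= 0.0039

0.0039


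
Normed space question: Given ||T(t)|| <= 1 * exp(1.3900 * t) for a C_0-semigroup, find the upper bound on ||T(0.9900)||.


||T(0.9900)|| <= 1 * exp(1.3900 * 0.9900)
= 1 * exp(1.3761)
= 1 * 3.9594
= 3.9594

3.9594


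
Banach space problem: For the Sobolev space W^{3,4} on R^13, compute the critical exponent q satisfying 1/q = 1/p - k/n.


Using the Sobolev embedding formula: 1/q = 1/p - k/n
1/q = 1/4 - 3/13 = 1/52
q = 1/(1/52) = 52

52.0000


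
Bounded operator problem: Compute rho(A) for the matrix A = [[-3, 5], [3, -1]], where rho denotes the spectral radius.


For a 2x2 matrix, eigenvalues satisfy lambda^2 - (trace)*lambda + det = 0
trace = -3 + -1 = -4
det = -3*-1 - 5*3 = -12
discriminant = (-4)^2 - 4*(-12) = 64
spectral radius = max |eigenvalue| = 6.0000

6.0000


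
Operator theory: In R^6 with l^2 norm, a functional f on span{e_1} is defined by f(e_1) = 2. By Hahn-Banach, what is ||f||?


The norm of f is given by ||f|| = sup_{||x||=1} |f(x)|.
On span{e_1}, ||e_1|| = 1, so ||f|| = |f(e_1)| / ||e_1||
= |2| / 1 = 2.0000

2.0000


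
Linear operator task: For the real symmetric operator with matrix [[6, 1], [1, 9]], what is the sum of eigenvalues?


For a self-adjoint (symmetric) matrix, the eigenvalues are real.
The sum of eigenvalues equals the trace of the matrix.
trace = 6 + 9 = 15

15


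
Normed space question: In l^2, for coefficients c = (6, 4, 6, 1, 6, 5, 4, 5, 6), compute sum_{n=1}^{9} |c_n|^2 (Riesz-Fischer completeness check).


sum |c_n|^2 = 6^2 + 4^2 + 6^2 + 1^2 + 6^2 + 5^2 + 4^2 + 5^2 + 6^2
= 36 + 16 + 36 + 1 + 36 + 25 + 16 + 25 + 36
= 227

227


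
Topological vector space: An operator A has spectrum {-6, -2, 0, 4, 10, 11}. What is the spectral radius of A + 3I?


Spectrum of A + 3I = {-3, 1, 3, 7, 13, 14}
Spectral radius = max |lambda| over the shifted spectrum
= max(3, 1, 3, 7, 13, 14) = 14

14


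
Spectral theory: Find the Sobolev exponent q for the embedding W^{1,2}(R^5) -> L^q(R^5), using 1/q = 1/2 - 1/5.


Using the Sobolev embedding formula: 1/q = 1/p - k/n
1/q = 1/2 - 1/5 = 3/10
q = 1/(3/10) = 10/3 = 3.3333

3.3333


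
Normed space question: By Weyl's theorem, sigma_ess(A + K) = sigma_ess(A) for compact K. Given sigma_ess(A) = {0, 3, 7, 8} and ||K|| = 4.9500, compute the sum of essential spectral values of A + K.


By Weyl's theorem, the essential spectrum is invariant under compact perturbations.
sigma_ess(A + K) = sigma_ess(A) = {0, 3, 7, 8}
Sum = 0 + 3 + 7 + 8 = 18

18


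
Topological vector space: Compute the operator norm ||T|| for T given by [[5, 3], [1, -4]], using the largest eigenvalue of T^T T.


A^T A = [[26, 11], [11, 25]]
trace(A^T A) = 51, det(A^T A) = 529
discriminant = 51^2 - 4*529 = 485
Largest eigenvalue of A^T A = (trace + sqrt(disc))/2 = 36.5114
||T|| = sqrt(36.5114) = 6.0425

6.0425


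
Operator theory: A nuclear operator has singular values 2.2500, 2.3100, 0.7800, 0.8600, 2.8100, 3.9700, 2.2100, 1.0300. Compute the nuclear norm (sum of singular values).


The nuclear norm is the sum of all singular values.
||T||_1 = 2.2500 + 2.3100 + 0.7800 + 0.8600 + 2.8100 + 3.9700 + 2.2100 + 1.0300
= 16.2200

16.2200


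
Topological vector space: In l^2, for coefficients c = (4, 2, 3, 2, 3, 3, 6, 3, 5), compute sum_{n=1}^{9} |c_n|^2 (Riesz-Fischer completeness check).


sum |c_n|^2 = 4^2 + 2^2 + 3^2 + 2^2 + 3^2 + 3^2 + 6^2 + 3^2 + 5^2
= 16 + 4 + 9 + 4 + 9 + 9 + 36 + 9 + 25
= 121

121


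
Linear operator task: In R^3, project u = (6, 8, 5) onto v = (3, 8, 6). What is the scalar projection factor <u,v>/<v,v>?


Computing <u,v> = 6*3 + 8*8 + 5*6 = 112
Computing <v,v> = 3^2 + 8^2 + 6^2 = 109
Projection coefficient = 112/109 = 1.0275

1.0275


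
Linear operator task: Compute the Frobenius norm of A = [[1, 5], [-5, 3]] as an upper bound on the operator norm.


||A||_F^2 = sum a_ij^2
= 1^2 + 5^2 + (-5)^2 + 3^2
= 1 + 25 + 25 + 9 = 60
||A||_F = sqrt(60) = 7.7460

7.7460


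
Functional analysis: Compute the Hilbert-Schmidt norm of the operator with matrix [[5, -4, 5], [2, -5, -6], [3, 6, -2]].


The Hilbert-Schmidt norm is sqrt(sum of squares of all entries).
Sum of squares = 5^2 + (-4)^2 + 5^2 + 2^2 + (-5)^2 + (-6)^2 + 3^2 + 6^2 + (-2)^2
= 25 + 16 + 25 + 4 + 25 + 36 + 9 + 36 + 4 = 180
||T||_HS = sqrt(180) = 13.4164

13.4164


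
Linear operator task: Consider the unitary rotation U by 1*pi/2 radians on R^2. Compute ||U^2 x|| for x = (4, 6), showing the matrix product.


U is a rotation by theta = 1*pi/2
U^2 = rotation by 2*theta = 2*pi/2
cos(2*pi/2) = -1.0000, sin(2*pi/2) = 0.0000
U^2 x = (-1.0000 * 4 - 0.0000 * 6, 0.0000 * 4 + -1.0000 * 6)
= (-4.0000, -6.0000)
||U^2 x|| = sqrt((-4.0000)^2 + (-6.0000)^2) = sqrt(52.0000) = 7.2111

7.2111


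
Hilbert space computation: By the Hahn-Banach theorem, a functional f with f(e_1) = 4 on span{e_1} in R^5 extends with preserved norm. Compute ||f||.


The norm of f is given by ||f|| = sup_{||x||=1} |f(x)|.
On span{e_1}, ||e_1|| = 1, so ||f|| = |f(e_1)| / ||e_1||
= |4| / 1 = 4.0000

4.0000


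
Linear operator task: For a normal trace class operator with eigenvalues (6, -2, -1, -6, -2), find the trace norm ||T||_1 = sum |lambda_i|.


For a normal operator, singular values equal |eigenvalues|.
Trace norm = sum |lambda_i| = 6 + 2 + 1 + 6 + 2
= 17

17


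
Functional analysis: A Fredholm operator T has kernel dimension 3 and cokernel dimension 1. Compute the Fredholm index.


The Fredholm index is defined as ind(T) = dim(ker T) - dim(coker T)
= 3 - 1
= 2

2


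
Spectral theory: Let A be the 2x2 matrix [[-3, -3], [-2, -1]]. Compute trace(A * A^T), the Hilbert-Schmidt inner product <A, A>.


trace(A * A^T) = sum of squares of all entries
= (-3)^2 + (-3)^2 + (-2)^2 + (-1)^2
= 9 + 9 + 4 + 1
= 23

23


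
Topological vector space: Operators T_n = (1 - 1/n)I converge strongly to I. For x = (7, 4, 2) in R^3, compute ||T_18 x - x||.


T_18 x - x = (1 - 1/18)x - x = -x/18
||x|| = sqrt(69) = 8.3066
||T_18 x - x|| = ||x||/18 = 8.3066/18 = 0.4615

0.4615


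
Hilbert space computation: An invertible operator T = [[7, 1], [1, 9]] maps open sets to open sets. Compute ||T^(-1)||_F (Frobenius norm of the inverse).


det(T) = 7*9 - 1*1 = 62
T^(-1) = (1/62) * [[9, -1], [-1, 7]] = [[0.1452, -0.0161], [-0.0161, 0.1129]]
||T^(-1)||_F^2 = 0.1452^2 + (-0.0161)^2 + (-0.0161)^2 + 0.1129^2 = 0.0343
||T^(-1)||_F = sqrt(0.0343) = 0.1853

0.1853


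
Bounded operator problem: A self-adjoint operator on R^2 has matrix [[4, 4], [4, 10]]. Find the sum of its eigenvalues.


For a self-adjoint (symmetric) matrix, the eigenvalues are real.
The sum of eigenvalues equals the trace of the matrix.
trace = 4 + 10 = 14

14


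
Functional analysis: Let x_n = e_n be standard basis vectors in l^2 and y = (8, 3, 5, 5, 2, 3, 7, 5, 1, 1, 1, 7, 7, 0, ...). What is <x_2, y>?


x_2 = e_2 is the standard basis vector with 1 in position 2.
<x_2, y> = y_2 = 3
As n -> infinity, <x_n, y> -> 0, confirming weak convergence of (x_n) to 0.

3


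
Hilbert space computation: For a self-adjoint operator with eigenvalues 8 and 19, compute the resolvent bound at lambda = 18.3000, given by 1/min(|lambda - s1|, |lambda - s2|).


dist(18.3000, {8, 19}) = min(|18.3000 - 8|, |18.3000 - 19|)
= min(10.3000, 0.7000) = 0.7000
Resolvent bound = 1/0.7000 = 1.4286

1.4286


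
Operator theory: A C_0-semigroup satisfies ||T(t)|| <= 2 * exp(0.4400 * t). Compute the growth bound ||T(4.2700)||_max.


||T(4.2700)|| <= 2 * exp(0.4400 * 4.2700)
= 2 * exp(1.8788)
= 2 * 6.5456
= 13.0913

13.0913


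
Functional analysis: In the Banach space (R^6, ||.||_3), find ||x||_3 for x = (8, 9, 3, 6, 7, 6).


The l^3 norm = (sum |x_i|^3)^(1/3)
Sum of 3th powers = 512 + 729 + 27 + 216 + 343 + 216 = 2043
||x||_3 = (2043)^(1/3) = 12.6889

12.6889


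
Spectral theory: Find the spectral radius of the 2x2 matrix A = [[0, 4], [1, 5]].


For a 2x2 matrix, eigenvalues satisfy lambda^2 - (trace)*lambda + det = 0
trace = 0 + 5 = 5
det = 0*5 - 4*1 = -4
discriminant = 5^2 - 4*(-4) = 41
spectral radius = max |eigenvalue| = 5.7016

5.7016


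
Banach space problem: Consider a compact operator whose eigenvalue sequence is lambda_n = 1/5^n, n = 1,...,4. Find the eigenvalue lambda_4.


The eigenvalue formula gives lambda_4 = 1/5^4
= 1/625
= 0.0016

0.0016


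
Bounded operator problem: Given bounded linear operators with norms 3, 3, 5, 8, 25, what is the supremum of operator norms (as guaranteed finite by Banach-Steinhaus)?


By the Uniform Boundedness Principle, the supremum of norms is finite.
sup_k ||T_k|| = max(3, 3, 5, 8, 25) = 25

25


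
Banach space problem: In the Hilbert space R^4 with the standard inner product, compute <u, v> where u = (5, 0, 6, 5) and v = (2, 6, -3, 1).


Computing the standard inner product <u, v> = sum u_i * v_i
= 5*2 + 0*6 + 6*-3 + 5*1
= 10 + 0 + -18 + 5
= -3

-3


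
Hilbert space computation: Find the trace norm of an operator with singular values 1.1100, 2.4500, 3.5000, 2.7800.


The nuclear norm is the sum of all singular values.
||T||_1 = 1.1100 + 2.4500 + 3.5000 + 2.7800
= 9.8400

9.8400


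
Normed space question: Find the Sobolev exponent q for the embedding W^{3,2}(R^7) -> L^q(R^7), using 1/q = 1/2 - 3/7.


Using the Sobolev embedding formula: 1/q = 1/p - k/n
1/q = 1/2 - 3/7 = 1/14
q = 1/(1/14) = 14

14.0000


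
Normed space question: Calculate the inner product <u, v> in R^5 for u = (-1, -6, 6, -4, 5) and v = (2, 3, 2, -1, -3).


Computing the standard inner product <u, v> = sum u_i * v_i
= -1*2 + -6*3 + 6*2 + -4*-1 + 5*-3
= -2 + -18 + 12 + 4 + -15
= -19

-19


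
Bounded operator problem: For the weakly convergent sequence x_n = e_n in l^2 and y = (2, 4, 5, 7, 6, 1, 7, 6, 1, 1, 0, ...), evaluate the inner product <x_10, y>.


x_10 = e_10 is the standard basis vector with 1 in position 10.
<x_10, y> = y_10 = 1
As n -> infinity, <x_n, y> -> 0, confirming weak convergence of (x_n) to 0.

1


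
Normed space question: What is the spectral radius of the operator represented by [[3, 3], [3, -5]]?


For a 2x2 matrix, eigenvalues satisfy lambda^2 - (trace)*lambda + det = 0
trace = 3 + -5 = -2
det = 3*-5 - 3*3 = -24
discriminant = (-2)^2 - 4*(-24) = 100
spectral radius = max |eigenvalue| = 6.0000

6.0000


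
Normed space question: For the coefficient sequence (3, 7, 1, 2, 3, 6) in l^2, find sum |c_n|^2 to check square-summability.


sum |c_n|^2 = 3^2 + 7^2 + 1^2 + 2^2 + 3^2 + 6^2
= 9 + 49 + 1 + 4 + 9 + 36
= 108

108


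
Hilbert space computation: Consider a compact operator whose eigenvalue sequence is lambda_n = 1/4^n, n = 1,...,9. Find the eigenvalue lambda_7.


The eigenvalue formula gives lambda_7 = 1/4^7
= 1/16384
= 6.1035e-05

6.1035e-05


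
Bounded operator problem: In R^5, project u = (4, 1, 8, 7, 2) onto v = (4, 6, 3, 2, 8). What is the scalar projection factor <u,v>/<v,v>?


Computing <u,v> = 4*4 + 1*6 + 8*3 + 7*2 + 2*8 = 76
Computing <v,v> = 4^2 + 6^2 + 3^2 + 2^2 + 8^2 = 129
Projection coefficient = 76/129 = 0.5891

0.5891


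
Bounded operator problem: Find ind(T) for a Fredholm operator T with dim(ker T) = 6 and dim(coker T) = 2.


The Fredholm index is defined as ind(T) = dim(ker T) - dim(coker T)
= 6 - 2
= 4

4


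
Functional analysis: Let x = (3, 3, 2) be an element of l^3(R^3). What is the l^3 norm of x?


The l^3 norm = (sum |x_i|^3)^(1/3)
Sum of 3th powers = 27 + 27 + 8 = 62
||x||_3 = (62)^(1/3) = 3.9579

3.9579


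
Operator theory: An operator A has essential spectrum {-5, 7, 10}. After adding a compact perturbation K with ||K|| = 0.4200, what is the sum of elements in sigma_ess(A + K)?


By Weyl's theorem, the essential spectrum is invariant under compact perturbations.
sigma_ess(A + K) = sigma_ess(A) = {-5, 7, 10}
Sum = -5 + 7 + 10 = 12

12


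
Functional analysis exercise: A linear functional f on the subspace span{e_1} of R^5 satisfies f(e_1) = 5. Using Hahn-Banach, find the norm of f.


The norm of f is given by ||f|| = sup_{||x||=1} |f(x)|.
On span{e_1}, ||e_1|| = 1, so ||f|| = |f(e_1)| / ||e_1||
= |5| / 1 = 5.0000

5.0000


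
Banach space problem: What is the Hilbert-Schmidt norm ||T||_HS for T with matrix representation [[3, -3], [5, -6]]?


The Hilbert-Schmidt norm is sqrt(sum of squares of all entries).
Sum of squares = 3^2 + (-3)^2 + 5^2 + (-6)^2
= 9 + 9 + 25 + 36 = 79
||T||_HS = sqrt(79) = 8.8882

8.8882


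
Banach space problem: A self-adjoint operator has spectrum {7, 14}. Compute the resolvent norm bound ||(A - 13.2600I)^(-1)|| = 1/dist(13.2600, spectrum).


dist(13.2600, {7, 14}) = min(|13.2600 - 7|, |13.2600 - 14|)
= min(6.2600, 0.7400) = 0.7400
Resolvent bound = 1/0.7400 = 1.3514

1.3514


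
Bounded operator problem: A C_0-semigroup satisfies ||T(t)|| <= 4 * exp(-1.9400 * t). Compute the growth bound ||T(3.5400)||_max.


||T(3.5400)|| <= 4 * exp(-1.9400 * 3.5400)
= 4 * exp(-6.8676)
= 4 * 0.0010
= 0.0042

0.0042


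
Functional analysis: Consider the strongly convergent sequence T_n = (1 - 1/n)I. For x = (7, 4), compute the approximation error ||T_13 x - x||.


T_13 x - x = (1 - 1/13)x - x = -x/13
||x|| = sqrt(65) = 8.0623
||T_13 x - x|| = ||x||/13 = 8.0623/13 = 0.6202

0.6202
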